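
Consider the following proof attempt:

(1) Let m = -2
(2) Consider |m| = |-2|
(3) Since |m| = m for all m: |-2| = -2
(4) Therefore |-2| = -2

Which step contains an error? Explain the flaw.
Step 3: Since |m| = m for all m: |-2| = -2

Step 3 incorrectly states that |m| = m for all m. The correct definition is |m| = m when m >= 0, and |m| = -m when m < 0. Since -2 < 0, we have |-2| = -(-2) = 2, not -2.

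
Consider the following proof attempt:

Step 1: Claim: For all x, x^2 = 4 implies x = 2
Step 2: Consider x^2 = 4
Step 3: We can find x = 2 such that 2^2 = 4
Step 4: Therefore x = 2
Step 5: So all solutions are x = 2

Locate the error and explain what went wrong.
Step 4: Therefore x = 2

Step 4 incorrectly concludes that x = 2 is the only solution. The proof shows that x = 2 is A solution (existence), but does not show it is the ONLY solution (uniqueness). In fact, x = -2 is also a solution since (-2)^2 = 4. Finding one solution doesn't prove there are no others.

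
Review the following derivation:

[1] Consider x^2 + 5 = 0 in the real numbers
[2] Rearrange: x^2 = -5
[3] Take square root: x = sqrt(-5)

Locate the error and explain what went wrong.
Step 3: Take square root: x = sqrt(-5)

Step 3 takes the square root of -5, which is negative. In the real number system, the square root of a negative number is undefined. The equation x^2 + 5 = 0 has no real solutions. Square roots of negative numbers only exist in the complex numbers.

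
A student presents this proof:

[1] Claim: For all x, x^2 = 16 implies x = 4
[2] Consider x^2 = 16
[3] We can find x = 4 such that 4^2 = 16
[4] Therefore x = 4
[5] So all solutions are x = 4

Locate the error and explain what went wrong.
Step 4: Therefore x = 4

Step 4 incorrectly concludes that x = 4 is the only solution. The proof shows that x = 4 is A solution (existence), but does not show it is the ONLY solution (uniqueness). In fact, x = -4 is also a solution since (-4)^2 = 16. Finding one solution doesn't prove there are no others.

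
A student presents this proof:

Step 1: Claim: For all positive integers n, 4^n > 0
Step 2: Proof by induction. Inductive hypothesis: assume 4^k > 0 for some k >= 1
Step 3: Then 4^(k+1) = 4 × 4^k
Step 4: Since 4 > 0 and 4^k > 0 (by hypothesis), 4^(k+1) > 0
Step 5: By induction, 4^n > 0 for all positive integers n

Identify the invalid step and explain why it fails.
Step 5: By induction, 4^n > 0 for all positive integers n

Step 5 concludes the proof by induction, but no base case was ever established. A valid induction proof requires: (1) a base case proving 4^1 > 0, and (2) an inductive step showing IF 4^k > 0 THEN 4^(k+1) > 0. Steps 2-4 correctly establish the inductive step, but without the base case the conclusion in step 5 does not follow.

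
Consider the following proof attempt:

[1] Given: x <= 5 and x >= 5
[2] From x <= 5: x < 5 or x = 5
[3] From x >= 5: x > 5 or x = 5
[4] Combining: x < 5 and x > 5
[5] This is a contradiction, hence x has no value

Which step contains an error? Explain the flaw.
Step 4: Combining: x < 5 and x > 5

Step 4 incorrectly combines the conditions. From x <= 5 and x >= 5, the intersection is x = 5. The error treats the 'or' cases as 'and' requirements. The correct conclusion is that x = 5 is the unique solution, not that no solution exists.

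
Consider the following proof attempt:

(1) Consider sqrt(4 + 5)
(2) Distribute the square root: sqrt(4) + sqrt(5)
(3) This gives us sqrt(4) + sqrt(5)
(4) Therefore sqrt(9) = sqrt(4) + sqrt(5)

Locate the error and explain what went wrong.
Step 2: Distribute the square root: sqrt(4) + sqrt(5)

Step 2 incorrectly 'distributes' the square root over addition. The square root function does not distribute: sqrt(a + b) ≠ sqrt(a) + sqrt(b). In fact, sqrt(4 + 5) = sqrt(9) ≈ 3.0000, while sqrt(4) + sqrt(5) ≈ 4.2361.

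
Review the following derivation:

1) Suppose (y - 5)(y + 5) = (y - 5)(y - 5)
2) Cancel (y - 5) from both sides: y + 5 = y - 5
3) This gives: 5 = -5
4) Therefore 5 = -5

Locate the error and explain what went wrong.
Step 2: Cancel (y - 5) from both sides: y + 5 = y - 5

Step 2 cancels (y - 5) from both sides. This is only valid if (y - 5) ≠ 0, i.e., y ≠ 5. When y = 5, both sides equal zero regardless of the other factors. The correct approach requires considering y = 5 as a separate case.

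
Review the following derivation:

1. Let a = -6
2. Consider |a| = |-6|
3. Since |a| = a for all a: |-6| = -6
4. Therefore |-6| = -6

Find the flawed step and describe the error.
Step 3: Since |a| = a for all a: |-6| = -6

Step 3 incorrectly states that |a| = a for all a. The correct definition is |a| = a when a >= 0, and |a| = -a when a < 0. Since -6 < 0, we have |-6| = -(-6) = 6, not -6.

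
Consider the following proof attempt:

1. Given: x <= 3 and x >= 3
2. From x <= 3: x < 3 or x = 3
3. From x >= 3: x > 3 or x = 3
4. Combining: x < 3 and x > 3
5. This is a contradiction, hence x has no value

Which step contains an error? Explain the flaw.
Step 4: Combining: x < 3 and x > 3

Step 4 incorrectly combines the conditions. From x <= 3 and x >= 3, the intersection is x = 3. The error treats the 'or' cases as 'and' requirements. The correct conclusion is that x = 3 is the unique solution, not that no solution exists.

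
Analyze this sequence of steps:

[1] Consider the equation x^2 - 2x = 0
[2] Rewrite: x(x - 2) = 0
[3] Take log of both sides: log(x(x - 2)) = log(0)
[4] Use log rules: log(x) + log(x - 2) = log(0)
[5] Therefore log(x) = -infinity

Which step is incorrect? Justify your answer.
Step 3: Take log of both sides: log(x(x - 2)) = log(0)

Step 3 takes the logarithm of both sides, resulting in log(0) on the right side. The logarithm is only defined for positive numbers; log(0) is undefined (approaches negative infinity). This operation is invalid.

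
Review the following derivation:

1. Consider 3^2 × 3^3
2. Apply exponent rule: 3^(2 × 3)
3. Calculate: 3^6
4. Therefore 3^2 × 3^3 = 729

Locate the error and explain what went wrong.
Step 2: Apply exponent rule: 3^(2 × 3)

Step 2 incorrectly states that a^b × a^c = a^(b×c). The correct rule is a^b × a^c = a^(b+c). The actual value is 3^2 × 3^3 = 3^5 = 243, not 3^6 = 729.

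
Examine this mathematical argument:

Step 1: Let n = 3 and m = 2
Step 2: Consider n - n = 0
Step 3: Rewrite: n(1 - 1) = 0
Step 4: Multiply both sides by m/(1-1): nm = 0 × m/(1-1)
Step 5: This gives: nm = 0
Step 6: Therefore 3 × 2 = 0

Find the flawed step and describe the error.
Step 4: Multiply both sides by m/(1-1): nm = 0 × m/(1-1)

Step 4 multiplies both sides by m/(1-1). However, 1-1 = 0, so this is multiplication by m/0, which is undefined. We cannot multiply by an undefined expression.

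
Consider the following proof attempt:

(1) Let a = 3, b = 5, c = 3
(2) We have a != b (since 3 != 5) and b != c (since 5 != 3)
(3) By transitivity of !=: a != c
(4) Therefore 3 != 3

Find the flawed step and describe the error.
Step 3: By transitivity of !=: a != c

Step 3 incorrectly applies transitivity to the '!=' relation. Transitivity states: if a R b and b R c, then a R c. However, '!=' is not transitive. Counterexample: 3 != 5 and 5 != 3, but 3 = 3 (both equal 3). Transitivity holds for relations like <, <=, =, but not for !=.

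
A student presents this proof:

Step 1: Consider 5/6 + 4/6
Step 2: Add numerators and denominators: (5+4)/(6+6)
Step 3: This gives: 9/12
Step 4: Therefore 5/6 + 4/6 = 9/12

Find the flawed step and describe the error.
Step 2: Add numerators and denominators: (5+4)/(6+6)

Step 2 incorrectly adds fractions by separately adding numerators and denominators. This is wrong. The correct method requires a common denominator: 5/6 + 4/6 = (5×6 + 4×6)/(6×6) = 54/36 = 3/2. The method used gives 9/12, which is different.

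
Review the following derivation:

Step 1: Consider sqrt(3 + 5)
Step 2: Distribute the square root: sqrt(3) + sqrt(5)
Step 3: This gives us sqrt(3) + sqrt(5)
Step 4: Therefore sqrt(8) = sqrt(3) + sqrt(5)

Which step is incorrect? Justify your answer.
Step 2: Distribute the square root: sqrt(3) + sqrt(5)

Step 2 incorrectly 'distributes' the square root over addition. The square root function does not distribute: sqrt(a + b) ≠ sqrt(a) + sqrt(b). In fact, sqrt(3 + 5) = sqrt(8) ≈ 2.8284, while sqrt(3) + sqrt(5) ≈ 3.9681.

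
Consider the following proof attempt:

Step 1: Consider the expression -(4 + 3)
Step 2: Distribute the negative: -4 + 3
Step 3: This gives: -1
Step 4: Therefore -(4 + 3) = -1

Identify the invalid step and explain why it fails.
Step 2: Distribute the negative: -4 + 3

Step 2 incorrectly distributes the negative sign. The correct distribution is -(4 + 3) = -4 - 3 = -7. The negative must be applied to both terms, not just the first. The error treats -(4 + 3) as -4 + 3, which equals -1 instead of -7.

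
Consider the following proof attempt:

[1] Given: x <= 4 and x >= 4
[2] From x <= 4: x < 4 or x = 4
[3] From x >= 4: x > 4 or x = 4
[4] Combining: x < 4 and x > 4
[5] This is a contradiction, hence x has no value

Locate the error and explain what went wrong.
Step 4: Combining: x < 4 and x > 4

Step 4 incorrectly combines the conditions. From x <= 4 and x >= 4, the intersection is x = 4. The error treats the 'or' cases as 'and' requirements. The correct conclusion is that x = 4 is the unique solution, not that no solution exists.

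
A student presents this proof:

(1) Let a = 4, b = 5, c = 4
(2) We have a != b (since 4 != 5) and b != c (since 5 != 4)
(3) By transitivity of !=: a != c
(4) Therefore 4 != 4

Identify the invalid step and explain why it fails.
Step 3: By transitivity of !=: a != c

Step 3 incorrectly applies transitivity to the '!=' relation. Transitivity states: if a R b and b R c, then a R c. However, '!=' is not transitive. Counterexample: 4 != 5 and 5 != 4, but 4 = 4 (both equal 4). Transitivity holds for relations like <, <=, =, but not for !=.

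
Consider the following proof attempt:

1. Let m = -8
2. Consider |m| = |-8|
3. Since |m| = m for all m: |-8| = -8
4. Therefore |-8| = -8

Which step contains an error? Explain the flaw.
Step 3: Since |m| = m for all m: |-8| = -8

Step 3 incorrectly states that |m| = m for all m. The correct definition is |m| = m when m >= 0, and |m| = -m when m < 0. Since -8 < 0, we have |-8| = -(-8) = 8, not -8.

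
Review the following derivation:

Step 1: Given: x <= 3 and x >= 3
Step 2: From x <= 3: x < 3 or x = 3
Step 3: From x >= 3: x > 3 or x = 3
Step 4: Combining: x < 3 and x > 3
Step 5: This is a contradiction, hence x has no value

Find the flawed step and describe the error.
Step 4: Combining: x < 3 and x > 3

Step 4 incorrectly combines the conditions. From x <= 3 and x >= 3, the intersection is x = 3. The error treats the 'or' cases as 'and' requirements. The correct conclusion is that x = 3 is the unique solution, not that no solution exists.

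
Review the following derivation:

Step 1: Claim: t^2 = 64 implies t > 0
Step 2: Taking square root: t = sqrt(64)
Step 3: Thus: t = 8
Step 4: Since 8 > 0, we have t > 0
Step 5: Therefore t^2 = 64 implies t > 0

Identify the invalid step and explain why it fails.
Step 2: Taking square root: t = sqrt(64)

Step 2 takes the square root and assumes the positive root only. The equation t^2 = 64 actually has two solutions: t = 8 and t = -8. The proof silently assumes t > 0 without justification, then uses this assumption to conclude t > 0, which is circular. The counterexample t = -8 shows the claim is false.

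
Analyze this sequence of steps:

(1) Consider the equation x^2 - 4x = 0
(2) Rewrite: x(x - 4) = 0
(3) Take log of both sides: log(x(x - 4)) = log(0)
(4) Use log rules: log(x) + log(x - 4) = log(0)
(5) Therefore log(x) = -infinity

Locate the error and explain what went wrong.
Step 3: Take log of both sides: log(x(x - 4)) = log(0)

Step 3 takes the logarithm of both sides, resulting in log(0) on the right side. The logarithm is only defined for positive numbers; log(0) is undefined (approaches negative infinity). This operation is invalid.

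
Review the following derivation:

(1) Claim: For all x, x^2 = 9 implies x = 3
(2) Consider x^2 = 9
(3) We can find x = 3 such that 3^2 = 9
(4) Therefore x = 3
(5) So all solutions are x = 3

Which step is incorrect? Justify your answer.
Step 4: Therefore x = 3

Step 4 incorrectly concludes that x = 3 is the only solution. The proof shows that x = 3 is A solution (existence), but does not show it is the ONLY solution (uniqueness). In fact, x = -3 is also a solution since (-3)^2 = 9. Finding one solution doesn't prove there are no others.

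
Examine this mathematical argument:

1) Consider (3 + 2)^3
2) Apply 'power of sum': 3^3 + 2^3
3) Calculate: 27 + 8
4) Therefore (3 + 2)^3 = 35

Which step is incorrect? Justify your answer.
Step 2: Apply 'power of sum': 3^3 + 2^3

Step 2 incorrectly applies a non-existent rule '(a+b)^n = a^n + b^n'. This is false in general. The correct expansion uses the binomial theorem. The actual value is (3 + 2)^3 = 5^3 = 125, not 35.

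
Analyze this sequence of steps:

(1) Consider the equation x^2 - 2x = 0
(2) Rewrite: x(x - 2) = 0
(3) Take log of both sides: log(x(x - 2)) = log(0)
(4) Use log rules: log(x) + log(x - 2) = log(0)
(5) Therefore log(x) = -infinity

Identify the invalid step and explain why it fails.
Step 3: Take log of both sides: log(x(x - 2)) = log(0)

Step 3 takes the logarithm of both sides, resulting in log(0) on the right side. The logarithm is only defined for positive numbers; log(0) is undefined (approaches negative infinity). This operation is invalid.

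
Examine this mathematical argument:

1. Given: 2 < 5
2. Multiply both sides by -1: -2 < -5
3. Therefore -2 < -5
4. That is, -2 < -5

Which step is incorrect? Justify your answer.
Step 2: Multiply both sides by -1: -2 < -5

Step 2 multiplies both sides by -1 but fails to reverse the inequality sign. When multiplying (or dividing) an inequality by a negative number, the direction must be reversed. Since 2 < 5, we should get -2 > -5, i.e., -2 > -5.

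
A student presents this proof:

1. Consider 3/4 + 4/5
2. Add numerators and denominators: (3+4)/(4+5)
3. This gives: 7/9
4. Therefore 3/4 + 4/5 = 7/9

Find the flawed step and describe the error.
Step 2: Add numerators and denominators: (3+4)/(4+5)

Step 2 incorrectly adds fractions by separately adding numerators and denominators. This is wrong. The correct method requires a common denominator: 3/4 + 4/5 = (3×5 + 4×4)/(4×5) = 31/20 = 31/20. The method used gives 7/9, which is different.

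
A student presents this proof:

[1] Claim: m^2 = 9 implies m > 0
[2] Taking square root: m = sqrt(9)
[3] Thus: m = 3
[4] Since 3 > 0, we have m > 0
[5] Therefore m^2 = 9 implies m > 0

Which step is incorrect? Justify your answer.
Step 2: Taking square root: m = sqrt(9)

Step 2 takes the square root and assumes the positive root only. The equation m^2 = 9 actually has two solutions: m = 3 and m = -3. The proof silently assumes m > 0 without justification, then uses this assumption to conclude m > 0, which is circular. The counterexample m = -3 shows the claim is false.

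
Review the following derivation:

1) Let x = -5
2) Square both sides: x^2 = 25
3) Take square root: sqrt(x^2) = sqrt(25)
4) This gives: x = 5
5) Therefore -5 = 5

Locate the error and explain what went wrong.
Step 4: This gives: x = 5

Step 4 incorrectly states that sqrt(x^2) = x. The correct identity is sqrt(x^2) = |x|. Since x = -5 < 0, we have sqrt(x^2) = |-5| = 5, not x = -5.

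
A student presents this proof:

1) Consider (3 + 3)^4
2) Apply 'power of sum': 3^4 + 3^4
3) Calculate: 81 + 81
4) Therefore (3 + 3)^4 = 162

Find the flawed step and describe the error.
Step 2: Apply 'power of sum': 3^4 + 3^4

Step 2 incorrectly applies a non-existent rule '(a+b)^n = a^n + b^n'. This is false in general. The correct expansion uses the binomial theorem. The actual value is (3 + 3)^4 = 6^4 = 1296, not 162.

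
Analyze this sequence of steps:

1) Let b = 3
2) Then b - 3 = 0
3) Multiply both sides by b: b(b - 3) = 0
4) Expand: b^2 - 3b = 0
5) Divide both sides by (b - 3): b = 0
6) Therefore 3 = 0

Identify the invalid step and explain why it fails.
Step 5: Divide both sides by (b - 3): b = 0

Step 5 divides both sides by (b - 3). However, since b = 3, we have (b - 3) = 0. Division by zero is undefined, making this step invalid.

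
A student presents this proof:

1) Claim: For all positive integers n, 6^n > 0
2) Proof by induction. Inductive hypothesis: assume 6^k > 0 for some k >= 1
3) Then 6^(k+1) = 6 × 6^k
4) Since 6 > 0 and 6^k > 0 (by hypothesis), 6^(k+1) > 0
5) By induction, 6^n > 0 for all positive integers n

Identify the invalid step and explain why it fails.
Step 5: By induction, 6^n > 0 for all positive integers n

Step 5 concludes the proof by induction, but no base case was ever established. A valid induction proof requires: (1) a base case proving 6^1 > 0, and (2) an inductive step showing IF 6^k > 0 THEN 6^(k+1) > 0. Steps 2-4 correctly establish the inductive step, but without the base case the conclusion in step 5 does not follow.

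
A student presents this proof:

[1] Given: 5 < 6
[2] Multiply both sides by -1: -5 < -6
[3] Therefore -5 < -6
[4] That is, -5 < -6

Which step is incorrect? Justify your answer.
Step 2: Multiply both sides by -1: -5 < -6

Step 2 multiplies both sides by -1 but fails to reverse the inequality sign. When multiplying (or dividing) an inequality by a negative number, the direction must be reversed. Since 5 < 6, we should get -5 > -6, i.e., -5 > -6.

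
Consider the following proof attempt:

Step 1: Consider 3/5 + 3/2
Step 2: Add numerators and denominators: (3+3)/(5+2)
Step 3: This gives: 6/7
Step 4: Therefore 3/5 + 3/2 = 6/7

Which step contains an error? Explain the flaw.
Step 2: Add numerators and denominators: (3+3)/(5+2)

Step 2 incorrectly adds fractions by separately adding numerators and denominators. This is wrong. The correct method requires a common denominator: 3/5 + 3/2 = (3×2 + 3×5)/(5×2) = 21/10 = 21/10. The method used gives 6/7, which is different.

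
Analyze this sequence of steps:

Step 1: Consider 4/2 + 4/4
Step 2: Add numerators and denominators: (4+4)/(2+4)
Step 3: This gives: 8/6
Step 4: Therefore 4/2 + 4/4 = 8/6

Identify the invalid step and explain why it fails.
Step 2: Add numerators and denominators: (4+4)/(2+4)

Step 2 incorrectly adds fractions by separately adding numerators and denominators. This is wrong. The correct method requires a common denominator: 4/2 + 4/4 = (4×4 + 4×2)/(2×4) = 24/8 = 3. The method used gives 8/6, which is different.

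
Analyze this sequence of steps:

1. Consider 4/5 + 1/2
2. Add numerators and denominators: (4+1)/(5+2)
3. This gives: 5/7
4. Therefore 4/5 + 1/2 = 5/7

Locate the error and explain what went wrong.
Step 2: Add numerators and denominators: (4+1)/(5+2)

Step 2 incorrectly adds fractions by separately adding numerators and denominators. This is wrong. The correct method requires a common denominator: 4/5 + 1/2 = (4×2 + 1×5)/(5×2) = 13/10 = 13/10. The method used gives 5/7, which is different.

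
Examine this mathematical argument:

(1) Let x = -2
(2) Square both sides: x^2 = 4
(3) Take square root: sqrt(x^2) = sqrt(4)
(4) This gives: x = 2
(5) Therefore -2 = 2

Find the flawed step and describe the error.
Step 4: This gives: x = 2

Step 4 incorrectly states that sqrt(x^2) = x. The correct identity is sqrt(x^2) = |x|. Since x = -2 < 0, we have sqrt(x^2) = |-2| = 2, not x = -2.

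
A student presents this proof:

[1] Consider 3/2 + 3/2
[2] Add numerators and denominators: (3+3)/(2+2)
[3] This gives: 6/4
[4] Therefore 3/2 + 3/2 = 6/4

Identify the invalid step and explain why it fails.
Step 2: Add numerators and denominators: (3+3)/(2+2)

Step 2 incorrectly adds fractions by separately adding numerators and denominators. This is wrong. The correct method requires a common denominator: 3/2 + 3/2 = (3×2 + 3×2)/(2×2) = 12/4 = 3. The method used gives 6/4, which is different.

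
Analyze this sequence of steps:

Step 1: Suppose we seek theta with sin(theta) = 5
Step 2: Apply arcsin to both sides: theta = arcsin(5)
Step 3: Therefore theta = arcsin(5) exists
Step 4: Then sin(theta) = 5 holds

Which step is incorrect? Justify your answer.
Step 2: Apply arcsin to both sides: theta = arcsin(5)

Step 2 applies arcsin to 5. However, arcsin(x) is only defined for x in [-1, 1] because sin(theta) can only produce values in that range. Since |5| > 1, arcsin(5) is undefined. There is no angle whose sine equals 5.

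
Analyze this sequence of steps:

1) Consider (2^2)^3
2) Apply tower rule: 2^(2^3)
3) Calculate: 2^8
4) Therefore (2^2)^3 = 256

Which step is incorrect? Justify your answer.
Step 2: Apply tower rule: 2^(2^3)

Step 2 incorrectly states that (a^b)^c = a^(b^c). The correct rule is (a^b)^c = a^(b×c). The actual value is (2^2)^3 = 2^6 = 64, not 2^8 = 256.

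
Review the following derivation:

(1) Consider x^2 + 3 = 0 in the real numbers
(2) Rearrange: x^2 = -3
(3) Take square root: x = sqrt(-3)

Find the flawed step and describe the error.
Step 3: Take square root: x = sqrt(-3)

Step 3 takes the square root of -3, which is negative. In the real number system, the square root of a negative number is undefined. The equation x^2 + 3 = 0 has no real solutions. Square roots of negative numbers only exist in the complex numbers.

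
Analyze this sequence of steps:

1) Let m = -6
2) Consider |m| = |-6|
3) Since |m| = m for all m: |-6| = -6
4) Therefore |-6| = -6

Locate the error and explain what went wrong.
Step 3: Since |m| = m for all m: |-6| = -6

Step 3 incorrectly states that |m| = m for all m. The correct definition is |m| = m when m >= 0, and |m| = -m when m < 0. Since -6 < 0, we have |-6| = -(-6) = 6, not -6.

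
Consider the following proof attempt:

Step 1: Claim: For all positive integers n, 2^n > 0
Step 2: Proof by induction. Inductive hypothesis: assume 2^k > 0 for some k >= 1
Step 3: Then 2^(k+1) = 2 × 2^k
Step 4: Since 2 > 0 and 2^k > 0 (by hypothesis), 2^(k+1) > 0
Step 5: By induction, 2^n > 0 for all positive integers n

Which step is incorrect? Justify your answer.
Step 5: By induction, 2^n > 0 for all positive integers n

Step 5 concludes the proof by induction, but no base case was ever established. A valid induction proof requires: (1) a base case proving 2^1 > 0, and (2) an inductive step showing IF 2^k > 0 THEN 2^(k+1) > 0. Steps 2-4 correctly establish the inductive step, but without the base case the conclusion in step 5 does not follow.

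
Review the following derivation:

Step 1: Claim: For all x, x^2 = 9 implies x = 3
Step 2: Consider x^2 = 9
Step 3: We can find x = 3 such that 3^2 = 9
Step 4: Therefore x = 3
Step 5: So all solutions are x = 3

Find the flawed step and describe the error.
Step 4: Therefore x = 3

Step 4 incorrectly concludes that x = 3 is the only solution. The proof shows that x = 3 is A solution (existence), but does not show it is the ONLY solution (uniqueness). In fact, x = -3 is also a solution since (-3)^2 = 9. Finding one solution doesn't prove there are no others.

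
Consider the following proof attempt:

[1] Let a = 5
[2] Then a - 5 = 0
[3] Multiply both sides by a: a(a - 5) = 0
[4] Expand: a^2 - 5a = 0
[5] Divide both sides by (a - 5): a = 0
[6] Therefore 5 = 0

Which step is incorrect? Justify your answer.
Step 5: Divide both sides by (a - 5): a = 0

Step 5 divides both sides by (a - 5). However, since a = 5, we have (a - 5) = 0. Division by zero is undefined, making this step invalid.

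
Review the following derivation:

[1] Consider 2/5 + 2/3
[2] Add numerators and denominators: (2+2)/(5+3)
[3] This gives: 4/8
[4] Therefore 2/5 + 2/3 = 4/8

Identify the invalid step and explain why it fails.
Step 2: Add numerators and denominators: (2+2)/(5+3)

Step 2 incorrectly adds fractions by separately adding numerators and denominators. This is wrong. The correct method requires a common denominator: 2/5 + 2/3 = (2×3 + 2×5)/(5×3) = 16/15 = 16/15. The method used gives 4/8, which is different.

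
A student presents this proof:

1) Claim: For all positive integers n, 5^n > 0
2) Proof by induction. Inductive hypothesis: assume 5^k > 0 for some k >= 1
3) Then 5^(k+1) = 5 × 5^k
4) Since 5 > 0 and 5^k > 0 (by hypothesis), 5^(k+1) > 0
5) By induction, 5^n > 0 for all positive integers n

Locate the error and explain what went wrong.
Step 5: By induction, 5^n > 0 for all positive integers n

Step 5 concludes the proof by induction, but no base case was ever established. A valid induction proof requires: (1) a base case proving 5^1 > 0, and (2) an inductive step showing IF 5^k > 0 THEN 5^(k+1) > 0. Steps 2-4 correctly establish the inductive step, but without the base case the conclusion in step 5 does not follow.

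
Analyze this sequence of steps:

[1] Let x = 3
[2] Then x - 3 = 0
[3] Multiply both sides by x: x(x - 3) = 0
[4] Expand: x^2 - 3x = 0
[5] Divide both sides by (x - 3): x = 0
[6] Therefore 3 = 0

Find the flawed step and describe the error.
Step 5: Divide both sides by (x - 3): x = 0

Step 5 divides both sides by (x - 3). However, since x = 3, we have (x - 3) = 0. Division by zero is undefined, making this step invalid.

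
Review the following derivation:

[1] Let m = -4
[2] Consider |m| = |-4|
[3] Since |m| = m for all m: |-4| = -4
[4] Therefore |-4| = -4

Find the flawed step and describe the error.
Step 3: Since |m| = m for all m: |-4| = -4

Step 3 incorrectly states that |m| = m for all m. The correct definition is |m| = m when m >= 0, and |m| = -m when m < 0. Since -4 < 0, we have |-4| = -(-4) = 4, not -4.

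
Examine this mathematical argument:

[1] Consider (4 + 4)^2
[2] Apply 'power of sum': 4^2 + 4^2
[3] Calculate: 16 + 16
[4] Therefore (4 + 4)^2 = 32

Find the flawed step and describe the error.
Step 2: Apply 'power of sum': 4^2 + 4^2

Step 2 incorrectly applies a non-existent rule '(a+b)^n = a^n + b^n'. This is false in general. The correct expansion uses the binomial theorem. The actual value is (4 + 4)^2 = 8^2 = 64, not 32.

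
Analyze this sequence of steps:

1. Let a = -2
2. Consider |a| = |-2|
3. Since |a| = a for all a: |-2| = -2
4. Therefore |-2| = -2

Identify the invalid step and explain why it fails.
Step 3: Since |a| = a for all a: |-2| = -2

Step 3 incorrectly states that |a| = a for all a. The correct definition is |a| = a when a >= 0, and |a| = -a when a < 0. Since -2 < 0, we have |-2| = -(-2) = 2, not -2.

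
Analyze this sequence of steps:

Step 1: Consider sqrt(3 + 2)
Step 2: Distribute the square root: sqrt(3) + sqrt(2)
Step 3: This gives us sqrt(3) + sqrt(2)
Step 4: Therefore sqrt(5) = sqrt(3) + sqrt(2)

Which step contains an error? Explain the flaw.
Step 2: Distribute the square root: sqrt(3) + sqrt(2)

Step 2 incorrectly 'distributes' the square root over addition. The square root function does not distribute: sqrt(a + b) ≠ sqrt(a) + sqrt(b). In fact, sqrt(3 + 2) = sqrt(5) ≈ 2.2361, while sqrt(3) + sqrt(2) ≈ 3.1463.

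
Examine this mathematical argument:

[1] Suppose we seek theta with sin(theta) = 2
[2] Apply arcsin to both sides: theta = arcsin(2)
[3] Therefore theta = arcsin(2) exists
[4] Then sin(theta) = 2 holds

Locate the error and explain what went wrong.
Step 2: Apply arcsin to both sides: theta = arcsin(2)

Step 2 applies arcsin to 2. However, arcsin(x) is only defined for x in [-1, 1] because sin(theta) can only produce values in that range. Since |2| > 1, arcsin(2) is undefined. There is no angle whose sine equals 2.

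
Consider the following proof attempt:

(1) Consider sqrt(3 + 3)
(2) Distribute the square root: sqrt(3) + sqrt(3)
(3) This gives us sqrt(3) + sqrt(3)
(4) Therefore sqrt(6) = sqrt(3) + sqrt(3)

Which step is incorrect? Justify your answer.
Step 2: Distribute the square root: sqrt(3) + sqrt(3)

Step 2 incorrectly 'distributes' the square root over addition. The square root function does not distribute: sqrt(a + b) ≠ sqrt(a) + sqrt(b). In fact, sqrt(3 + 3) = sqrt(6) ≈ 2.4495, while sqrt(3) + sqrt(3) ≈ 3.4641.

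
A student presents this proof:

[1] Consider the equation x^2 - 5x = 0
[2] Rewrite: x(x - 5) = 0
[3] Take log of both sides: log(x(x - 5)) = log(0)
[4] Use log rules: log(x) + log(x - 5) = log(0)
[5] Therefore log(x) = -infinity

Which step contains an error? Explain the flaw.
Step 3: Take log of both sides: log(x(x - 5)) = log(0)

Step 3 takes the logarithm of both sides, resulting in log(0) on the right side. The logarithm is only defined for positive numbers; log(0) is undefined (approaches negative infinity). This operation is invalid.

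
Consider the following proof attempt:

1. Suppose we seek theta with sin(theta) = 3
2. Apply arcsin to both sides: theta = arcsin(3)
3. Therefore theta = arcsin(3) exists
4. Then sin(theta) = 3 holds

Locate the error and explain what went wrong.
Step 2: Apply arcsin to both sides: theta = arcsin(3)

Step 2 applies arcsin to 3. However, arcsin(x) is only defined for x in [-1, 1] because sin(theta) can only produce values in that range. Since |3| > 1, arcsin(3) is undefined. There is no angle whose sine equals 3.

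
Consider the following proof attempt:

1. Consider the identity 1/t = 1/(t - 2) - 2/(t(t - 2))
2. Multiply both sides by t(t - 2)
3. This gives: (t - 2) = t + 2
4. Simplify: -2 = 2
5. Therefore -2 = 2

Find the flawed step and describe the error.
Step 3: This gives: (t - 2) = t + 2

Step 3 makes a sign error when clearing denominators. Multiplying -2/(t(t - 2)) by t(t - 2) gives -2, not +2. The correct result is (t - 2) = t - 2, which is trivially true, not (t - 2) = t + 2. (Step 1 is a valid identity: 1/(t - 2) - 2/(t(t - 2)) = (t - 2)/(t(t - 2)) = 1/t.)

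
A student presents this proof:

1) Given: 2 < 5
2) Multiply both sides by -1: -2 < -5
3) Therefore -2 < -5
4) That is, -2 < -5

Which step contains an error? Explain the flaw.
Step 2: Multiply both sides by -1: -2 < -5

Step 2 multiplies both sides by -1 but fails to reverse the inequality sign. When multiplying (or dividing) an inequality by a negative number, the direction must be reversed. Since 2 < 5, we should get -2 > -5, i.e., -2 > -5.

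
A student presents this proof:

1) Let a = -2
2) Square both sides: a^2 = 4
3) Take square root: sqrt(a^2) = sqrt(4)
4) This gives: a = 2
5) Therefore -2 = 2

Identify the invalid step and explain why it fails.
Step 4: This gives: a = 2

Step 4 incorrectly states that sqrt(a^2) = a. The correct identity is sqrt(a^2) = |a|. Since a = -2 < 0, we have sqrt(a^2) = |-2| = 2, not a = -2.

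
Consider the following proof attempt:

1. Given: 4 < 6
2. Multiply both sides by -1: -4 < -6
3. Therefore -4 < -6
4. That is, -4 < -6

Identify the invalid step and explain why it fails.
Step 2: Multiply both sides by -1: -4 < -6

Step 2 multiplies both sides by -1 but fails to reverse the inequality sign. When multiplying (or dividing) an inequality by a negative number, the direction must be reversed. Since 4 < 6, we should get -4 > -6, i.e., -4 > -6.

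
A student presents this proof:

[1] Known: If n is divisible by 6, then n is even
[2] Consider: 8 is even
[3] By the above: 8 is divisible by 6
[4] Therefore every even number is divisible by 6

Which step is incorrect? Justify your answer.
Step 3: By the above: 8 is divisible by 6

Step 3 commits the fallacy of affirming the consequent. The known fact 'divisible by 6 → even' does NOT imply 'even → divisible by 6'. That would be the converse, which is false. For example, 8 is even but 8 ÷ 6 = 1.33, which is not an integer.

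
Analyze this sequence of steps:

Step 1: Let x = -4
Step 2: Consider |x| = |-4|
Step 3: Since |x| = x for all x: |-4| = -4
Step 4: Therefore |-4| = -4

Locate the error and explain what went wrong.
Step 3: Since |x| = x for all x: |-4| = -4

Step 3 incorrectly states that |x| = x for all x. The correct definition is |x| = x when x >= 0, and |x| = -x when x < 0. Since -4 < 0, we have |-4| = -(-4) = 4, not -4.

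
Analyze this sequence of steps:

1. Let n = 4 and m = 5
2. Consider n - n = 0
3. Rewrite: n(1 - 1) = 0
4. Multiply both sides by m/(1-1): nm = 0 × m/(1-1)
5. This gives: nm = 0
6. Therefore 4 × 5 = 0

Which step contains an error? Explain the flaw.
Step 4: Multiply both sides by m/(1-1): nm = 0 × m/(1-1)

Step 4 multiplies both sides by m/(1-1). However, 1-1 = 0, so this is multiplication by m/0, which is undefined. We cannot multiply by an undefined expression.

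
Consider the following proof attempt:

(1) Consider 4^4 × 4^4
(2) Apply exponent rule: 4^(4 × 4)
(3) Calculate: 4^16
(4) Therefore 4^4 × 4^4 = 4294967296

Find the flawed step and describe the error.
Step 2: Apply exponent rule: 4^(4 × 4)

Step 2 incorrectly states that a^b × a^c = a^(b×c). The correct rule is a^b × a^c = a^(b+c). The actual value is 4^4 × 4^4 = 4^8 = 65536, not 4^16 = 4294967296.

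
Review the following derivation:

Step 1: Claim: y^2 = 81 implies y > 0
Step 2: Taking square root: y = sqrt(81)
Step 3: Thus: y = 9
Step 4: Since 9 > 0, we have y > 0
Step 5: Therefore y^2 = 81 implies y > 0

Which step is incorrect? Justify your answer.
Step 2: Taking square root: y = sqrt(81)

Step 2 takes the square root and assumes the positive root only. The equation y^2 = 81 actually has two solutions: y = 9 and y = -9. The proof silently assumes y > 0 without justification, then uses this assumption to conclude y > 0, which is circular. The counterexample y = -9 shows the claim is false.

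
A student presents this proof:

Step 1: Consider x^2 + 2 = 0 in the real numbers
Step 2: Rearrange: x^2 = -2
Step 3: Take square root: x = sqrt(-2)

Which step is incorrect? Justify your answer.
Step 3: Take square root: x = sqrt(-2)

Step 3 takes the square root of -2, which is negative. In the real number system, the square root of a negative number is undefined. The equation x^2 + 2 = 0 has no real solutions. Square roots of negative numbers only exist in the complex numbers.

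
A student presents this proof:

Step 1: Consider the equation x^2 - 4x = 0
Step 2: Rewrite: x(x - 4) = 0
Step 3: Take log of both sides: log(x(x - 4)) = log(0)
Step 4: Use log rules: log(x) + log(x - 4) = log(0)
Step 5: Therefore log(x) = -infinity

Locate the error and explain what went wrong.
Step 3: Take log of both sides: log(x(x - 4)) = log(0)

Step 3 takes the logarithm of both sides, resulting in log(0) on the right side. The logarithm is only defined for positive numbers; log(0) is undefined (approaches negative infinity). This operation is invalid.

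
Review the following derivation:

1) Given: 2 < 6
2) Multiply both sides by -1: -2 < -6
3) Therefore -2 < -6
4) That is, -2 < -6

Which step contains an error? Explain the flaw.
Step 2: Multiply both sides by -1: -2 < -6

Step 2 multiplies both sides by -1 but fails to reverse the inequality sign. When multiplying (or dividing) an inequality by a negative number, the direction must be reversed. Since 2 < 6, we should get -2 > -6, i.e., -2 > -6.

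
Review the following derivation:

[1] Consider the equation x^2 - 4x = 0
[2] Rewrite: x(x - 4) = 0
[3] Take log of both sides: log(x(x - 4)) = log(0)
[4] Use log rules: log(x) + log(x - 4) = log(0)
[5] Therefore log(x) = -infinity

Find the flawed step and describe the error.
Step 3: Take log of both sides: log(x(x - 4)) = log(0)

Step 3 takes the logarithm of both sides, resulting in log(0) on the right side. The logarithm is only defined for positive numbers; log(0) is undefined (approaches negative infinity). This operation is invalid.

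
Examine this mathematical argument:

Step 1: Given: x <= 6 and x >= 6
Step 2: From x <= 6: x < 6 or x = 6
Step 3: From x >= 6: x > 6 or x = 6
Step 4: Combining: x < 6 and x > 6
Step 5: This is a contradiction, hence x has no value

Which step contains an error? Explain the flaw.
Step 4: Combining: x < 6 and x > 6

Step 4 incorrectly combines the conditions. From x <= 6 and x >= 6, the intersection is x = 6. The error treats the 'or' cases as 'and' requirements. The correct conclusion is that x = 6 is the unique solution, not that no solution exists.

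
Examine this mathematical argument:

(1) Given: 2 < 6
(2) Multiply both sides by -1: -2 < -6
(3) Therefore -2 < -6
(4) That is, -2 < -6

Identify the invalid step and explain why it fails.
Step 2: Multiply both sides by -1: -2 < -6

Step 2 multiplies both sides by -1 but fails to reverse the inequality sign. When multiplying (or dividing) an inequality by a negative number, the direction must be reversed. Since 2 < 6, we should get -2 > -6, i.e., -2 > -6.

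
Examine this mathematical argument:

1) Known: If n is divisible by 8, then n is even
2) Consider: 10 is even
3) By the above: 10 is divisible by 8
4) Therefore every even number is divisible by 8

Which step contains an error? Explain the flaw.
Step 3: By the above: 10 is divisible by 8

Step 3 commits the fallacy of affirming the consequent. The known fact 'divisible by 8 → even' does NOT imply 'even → divisible by 8'. That would be the converse, which is false. For example, 10 is even but 10 ÷ 8 = 1.25, which is not an integer.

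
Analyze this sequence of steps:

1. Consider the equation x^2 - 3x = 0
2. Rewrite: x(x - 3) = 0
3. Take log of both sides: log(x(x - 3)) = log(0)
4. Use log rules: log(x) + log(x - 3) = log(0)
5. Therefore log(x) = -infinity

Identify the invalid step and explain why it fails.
Step 3: Take log of both sides: log(x(x - 3)) = log(0)

Step 3 takes the logarithm of both sides, resulting in log(0) on the right side. The logarithm is only defined for positive numbers; log(0) is undefined (approaches negative infinity). This operation is invalid.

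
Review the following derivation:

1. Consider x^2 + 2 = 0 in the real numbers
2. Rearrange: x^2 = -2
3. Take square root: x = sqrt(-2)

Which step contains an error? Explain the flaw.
Step 3: Take square root: x = sqrt(-2)

Step 3 takes the square root of -2, which is negative. In the real number system, the square root of a negative number is undefined. The equation x^2 + 2 = 0 has no real solutions. Square roots of negative numbers only exist in the complex numbers.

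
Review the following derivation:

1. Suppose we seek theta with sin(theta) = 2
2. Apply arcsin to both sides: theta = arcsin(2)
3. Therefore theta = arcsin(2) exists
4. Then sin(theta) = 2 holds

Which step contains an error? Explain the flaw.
Step 2: Apply arcsin to both sides: theta = arcsin(2)

Step 2 applies arcsin to 2. However, arcsin(x) is only defined for x in [-1, 1] because sin(theta) can only produce values in that range. Since |2| > 1, arcsin(2) is undefined. There is no angle whose sine equals 2.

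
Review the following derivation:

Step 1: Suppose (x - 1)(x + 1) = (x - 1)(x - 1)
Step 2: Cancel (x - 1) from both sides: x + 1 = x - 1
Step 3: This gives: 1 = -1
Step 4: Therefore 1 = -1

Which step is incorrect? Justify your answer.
Step 2: Cancel (x - 1) from both sides: x + 1 = x - 1

Step 2 cancels (x - 1) from both sides. This is only valid if (x - 1) ≠ 0, i.e., x ≠ 1. When x = 1, both sides equal zero regardless of the other factors. The correct approach requires considering x = 1 as a separate case.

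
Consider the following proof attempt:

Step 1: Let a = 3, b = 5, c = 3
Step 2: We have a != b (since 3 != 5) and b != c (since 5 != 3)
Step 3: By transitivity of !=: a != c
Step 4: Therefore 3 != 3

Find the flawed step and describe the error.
Step 3: By transitivity of !=: a != c

Step 3 incorrectly applies transitivity to the '!=' relation. Transitivity states: if a R b and b R c, then a R c. However, '!=' is not transitive. Counterexample: 3 != 5 and 5 != 3, but 3 = 3 (both equal 3). Transitivity holds for relations like <, <=, =, but not for !=.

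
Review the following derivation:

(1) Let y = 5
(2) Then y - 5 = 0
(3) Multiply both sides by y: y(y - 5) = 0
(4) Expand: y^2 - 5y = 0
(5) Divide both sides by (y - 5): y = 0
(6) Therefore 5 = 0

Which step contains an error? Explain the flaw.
Step 5: Divide both sides by (y - 5): y = 0

Step 5 divides both sides by (y - 5). However, since y = 5, we have (y - 5) = 0. Division by zero is undefined, making this step invalid.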